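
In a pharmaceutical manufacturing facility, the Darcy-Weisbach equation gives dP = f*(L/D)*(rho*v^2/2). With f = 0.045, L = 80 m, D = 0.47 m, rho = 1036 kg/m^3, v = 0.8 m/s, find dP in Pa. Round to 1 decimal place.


dP = f * (L/D) * (rho*v^2/2)
dP = 0.045 * (80/0.47) * (1036*0.8^2/2)
L/D = 170.21276596
rho*v^2/2 = 1036*0.64/2 = 331.52
dP = 0.045 * 170.21276596 * 331.52
dP = 2539.3 Pa


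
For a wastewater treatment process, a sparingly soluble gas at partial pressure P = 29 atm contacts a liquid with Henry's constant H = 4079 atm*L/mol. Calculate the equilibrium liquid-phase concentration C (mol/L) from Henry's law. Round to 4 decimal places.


C = P / H
C = 29 / 4079
C = 0.0071 mol/L


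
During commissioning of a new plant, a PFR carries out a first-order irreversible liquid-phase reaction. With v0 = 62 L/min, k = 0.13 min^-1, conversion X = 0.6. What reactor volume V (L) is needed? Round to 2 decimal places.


V = (v0/k) * ln(1/(1-X))
V = (62/0.13) * ln(1/(1-0.6))
V = 476.923077 * ln(2.5)
V = 476.923077 * 0.916291
V = 437.00 L


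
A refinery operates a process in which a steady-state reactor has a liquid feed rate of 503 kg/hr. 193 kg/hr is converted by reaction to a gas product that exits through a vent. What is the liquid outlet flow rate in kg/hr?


Steady-state mass balance on the main outlet: F_out = F_in - F_removed
F_out = 503 - 193
F_out = 310 kg/hr


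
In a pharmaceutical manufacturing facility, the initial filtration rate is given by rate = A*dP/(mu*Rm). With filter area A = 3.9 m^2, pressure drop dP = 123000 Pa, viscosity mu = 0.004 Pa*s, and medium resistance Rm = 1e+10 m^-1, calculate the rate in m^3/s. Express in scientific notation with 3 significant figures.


rate = A * dP / (mu * Rm)
rate = 3.9 * 123000 / (0.004 * 1e+10)
rate = 479700.0 / 4.000e+07
rate = 1.20e-02 m^3/s


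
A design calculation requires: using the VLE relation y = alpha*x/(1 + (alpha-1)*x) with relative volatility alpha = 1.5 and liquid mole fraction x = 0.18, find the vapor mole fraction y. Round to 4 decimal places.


y = alpha*x / (1 + (alpha-1)*x)
y = 1.5*0.18 / (1 + (1.5-1)*0.18)
y = 0.27 / (1 + 0.09)
y = 0.27 / 1.09
y = 0.2477


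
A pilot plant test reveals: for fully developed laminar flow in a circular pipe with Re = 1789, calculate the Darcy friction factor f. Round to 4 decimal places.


f = 64 / Re
f = 64 / 1789
f = 0.0358


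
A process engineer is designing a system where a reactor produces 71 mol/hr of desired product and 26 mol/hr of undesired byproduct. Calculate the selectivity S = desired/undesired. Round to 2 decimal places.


S = desired product rate / undesired product rate
S = 71 / 26
S = 2.73


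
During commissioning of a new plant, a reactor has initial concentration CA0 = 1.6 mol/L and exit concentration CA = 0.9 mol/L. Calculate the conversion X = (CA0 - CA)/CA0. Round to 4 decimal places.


X = (CA0 - CA) / CA0
X = (1.6 - 0.9) / 1.6
X = 0.7 / 1.6
X = 0.4375


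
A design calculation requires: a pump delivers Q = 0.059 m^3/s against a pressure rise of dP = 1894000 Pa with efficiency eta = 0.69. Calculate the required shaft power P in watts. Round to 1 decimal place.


P = Q * dP / eta
P = 0.059 * 1894000 / 0.69
P = 111746.0 / 0.69
P = 161950.7 W


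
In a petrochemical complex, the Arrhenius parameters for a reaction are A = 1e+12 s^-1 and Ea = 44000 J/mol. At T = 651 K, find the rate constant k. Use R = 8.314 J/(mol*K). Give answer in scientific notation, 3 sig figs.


k = A * exp(-Ea/(R*T))
k = 1e+12 * exp(-44000 / (8.314 * 651))
k = 1e+12 * exp(-8.129459)
k = 2.95e+08


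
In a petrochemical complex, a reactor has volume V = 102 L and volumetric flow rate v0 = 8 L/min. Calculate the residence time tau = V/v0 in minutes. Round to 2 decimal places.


tau = V / v0
tau = 102 / 8
tau = 12.75 min


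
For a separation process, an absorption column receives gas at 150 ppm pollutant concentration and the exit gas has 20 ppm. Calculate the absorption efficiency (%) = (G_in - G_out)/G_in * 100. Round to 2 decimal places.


Efficiency = (G_in - G_out) / G_in * 100%
Efficiency = (150 - 20) / 150 * 100
Efficiency = 130 / 150 * 100
Efficiency = 86.67%


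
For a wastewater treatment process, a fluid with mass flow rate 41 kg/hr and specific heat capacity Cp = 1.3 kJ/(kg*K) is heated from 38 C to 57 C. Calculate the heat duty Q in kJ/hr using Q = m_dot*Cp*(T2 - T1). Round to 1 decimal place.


Q = m_dot * Cp * (T2 - T1)
Q = 41 * 1.3 * (57 - 38)
Q = 41 * 1.3 * 19
Q = 1012.7 kJ/hr


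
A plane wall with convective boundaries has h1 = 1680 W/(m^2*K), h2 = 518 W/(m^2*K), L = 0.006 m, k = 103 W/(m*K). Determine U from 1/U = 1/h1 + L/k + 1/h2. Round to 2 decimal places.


1/U = 1/h1 + L/k + 1/h2
1/U = 1/1680 + 0.006/103 + 1/518
1/U = 0.0005952381 + 5.82524e-05 + 0.0019305019
1/U = 0.0025839924
U = 387.00 W/(m^2*K)


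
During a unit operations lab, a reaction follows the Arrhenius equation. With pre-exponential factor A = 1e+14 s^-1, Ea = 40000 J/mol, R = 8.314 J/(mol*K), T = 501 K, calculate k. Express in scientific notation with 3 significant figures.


k = A * exp(-Ea/(R*T))
k = 1e+14 * exp(-40000 / (8.314 * 501))
k = 1e+14 * exp(-9.603118)
k = 6.75e+09


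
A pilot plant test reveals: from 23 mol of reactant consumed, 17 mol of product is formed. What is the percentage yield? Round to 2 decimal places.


Yield = (moles product / moles consumed) * 100%
Yield = (17 / 23) * 100
Yield = 0.7391 * 100
Yield = 73.91%


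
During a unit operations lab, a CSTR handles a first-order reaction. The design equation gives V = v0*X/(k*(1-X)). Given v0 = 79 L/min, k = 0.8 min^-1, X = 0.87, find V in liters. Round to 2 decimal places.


V = v0 * X / (k * (1 - X))
V = 79 * 0.87 / (0.8 * (1 - 0.87))
V = 68.73 / (0.8 * 0.13)
V = 68.73 / 0.104
V = 660.87 L


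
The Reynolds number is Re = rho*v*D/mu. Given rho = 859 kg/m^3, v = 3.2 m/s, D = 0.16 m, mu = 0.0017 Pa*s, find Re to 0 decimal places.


Re = rho * v * D / mu
Re = 859 * 3.2 * 0.16 / 0.0017
Re = 439.808 / 0.0017
Re = 258711


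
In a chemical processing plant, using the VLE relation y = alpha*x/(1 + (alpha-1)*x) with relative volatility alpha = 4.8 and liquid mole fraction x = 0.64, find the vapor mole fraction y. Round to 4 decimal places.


y = alpha*x / (1 + (alpha-1)*x)
y = 4.8*0.64 / (1 + (4.8-1)*0.64)
y = 3.072 / (1 + 2.432)
y = 3.072 / 3.432
y = 0.8951


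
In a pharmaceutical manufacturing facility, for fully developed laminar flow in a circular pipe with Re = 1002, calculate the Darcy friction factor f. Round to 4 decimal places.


f = 64 / Re
f = 64 / 1002
f = 0.0639


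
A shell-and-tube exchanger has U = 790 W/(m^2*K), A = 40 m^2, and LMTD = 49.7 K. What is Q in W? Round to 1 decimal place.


Q = U * A * LMTD
Q = 790 * 40 * 49.7
Q = 1570520.0 W


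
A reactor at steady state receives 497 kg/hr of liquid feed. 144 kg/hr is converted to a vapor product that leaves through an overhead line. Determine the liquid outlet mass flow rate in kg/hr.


Steady-state mass balance on the main outlet: F_out = F_in - F_removed
F_out = 497 - 144
F_out = 353 kg/hr


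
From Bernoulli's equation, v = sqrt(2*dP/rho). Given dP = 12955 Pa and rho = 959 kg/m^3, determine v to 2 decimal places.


v = sqrt(2*dP/rho)
v = sqrt(2*12955/959)
v = sqrt(27.017727)
v = 5.20 m/s


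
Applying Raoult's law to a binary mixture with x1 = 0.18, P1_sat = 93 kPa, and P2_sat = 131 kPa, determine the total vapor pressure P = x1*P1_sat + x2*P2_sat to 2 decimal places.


P = x1*P1_sat + x2*P2_sat
x2 = 1 - x1 = 1 - 0.18 = 0.82
P = 0.18*93 + 0.82*131
P = 16.74 + 107.42
P = 124.16 kPa


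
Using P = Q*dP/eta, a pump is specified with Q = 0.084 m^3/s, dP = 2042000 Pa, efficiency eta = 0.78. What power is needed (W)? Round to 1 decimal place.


P = Q * dP / eta
P = 0.084 * 2042000 / 0.78
P = 171528.0 / 0.78
P = 219907.7 W


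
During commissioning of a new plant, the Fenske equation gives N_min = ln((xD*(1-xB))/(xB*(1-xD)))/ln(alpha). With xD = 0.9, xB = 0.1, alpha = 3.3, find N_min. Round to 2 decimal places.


N_min = ln((xD*(1-xB))/(xB*(1-xD))) / ln(alpha)
Numerator inside ln: 0.81 / 0.01 = 81.0
ln(81.0) = 4.394449
ln(alpha) = ln(3.3) = 1.193922
N_min = 4.394449 / 1.193922 = 3.68


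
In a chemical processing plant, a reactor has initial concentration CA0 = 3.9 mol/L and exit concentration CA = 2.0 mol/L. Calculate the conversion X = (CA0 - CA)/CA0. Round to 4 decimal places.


X = (CA0 - CA) / CA0
X = (3.9 - 2.0) / 3.9
X = 1.9 / 3.9
X = 0.4872


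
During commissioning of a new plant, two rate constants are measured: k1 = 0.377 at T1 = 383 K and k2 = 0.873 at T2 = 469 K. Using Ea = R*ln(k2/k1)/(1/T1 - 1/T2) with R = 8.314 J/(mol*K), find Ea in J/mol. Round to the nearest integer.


Ea = R * ln(k2/k1) / (1/T1 - 1/T2)
ln(k2/k1) = ln(0.873/0.377) = 0.8396904
1/T1 - 1/T2 = 1/383 - 1/469 = 0.000478769895
Ea = 8.314 * 0.8396904 / 0.000478769895
Ea = 14582 J/mol


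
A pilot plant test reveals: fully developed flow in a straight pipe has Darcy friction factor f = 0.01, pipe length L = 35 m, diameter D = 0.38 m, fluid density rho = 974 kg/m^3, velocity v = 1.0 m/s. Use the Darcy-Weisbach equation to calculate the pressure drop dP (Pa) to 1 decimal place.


dP = f * (L/D) * (rho*v^2/2)
dP = 0.01 * (35/0.38) * (974*1.0^2/2)
L/D = 92.10526316
rho*v^2/2 = 974*1.0/2 = 487.0
dP = 0.01 * 92.10526316 * 487.0
dP = 448.6 Pa


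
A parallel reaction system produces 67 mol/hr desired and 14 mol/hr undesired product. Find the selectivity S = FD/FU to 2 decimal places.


S = desired product rate / undesired product rate
S = 67 / 14
S = 4.79


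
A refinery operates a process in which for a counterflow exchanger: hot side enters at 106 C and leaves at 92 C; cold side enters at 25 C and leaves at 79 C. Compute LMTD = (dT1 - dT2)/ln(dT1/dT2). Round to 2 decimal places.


dT1 = Th_in - Tc_out = 106 - 79 = 27
dT2 = Th_out - Tc_in = 92 - 25 = 67
LMTD = (dT1 - dT2) / ln(dT1/dT2)
LMTD = (27 - 67) / ln(27/67)
LMTD = 44.01 K


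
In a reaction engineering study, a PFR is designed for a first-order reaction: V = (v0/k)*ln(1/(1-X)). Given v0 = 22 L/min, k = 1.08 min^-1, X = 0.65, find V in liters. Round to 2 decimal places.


V = (v0/k) * ln(1/(1-X))
V = (22/1.08) * ln(1/(1-0.65))
V = 20.37037 * ln(2.857143)
V = 20.37037 * 1.049822
V = 21.39 L


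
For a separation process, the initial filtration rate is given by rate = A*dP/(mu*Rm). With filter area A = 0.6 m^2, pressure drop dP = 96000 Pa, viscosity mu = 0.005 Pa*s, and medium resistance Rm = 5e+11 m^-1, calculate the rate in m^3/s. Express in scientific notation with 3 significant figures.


rate = A * dP / (mu * Rm)
rate = 0.6 * 96000 / (0.005 * 5e+11)
rate = 57600.0 / 2.500e+09
rate = 2.30e-05 m^3/s


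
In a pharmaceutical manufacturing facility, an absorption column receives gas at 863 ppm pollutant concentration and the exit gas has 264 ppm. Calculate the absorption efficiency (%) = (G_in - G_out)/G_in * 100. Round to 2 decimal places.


Efficiency = (G_in - G_out) / G_in * 100%
Efficiency = (863 - 264) / 863 * 100
Efficiency = 599 / 863 * 100
Efficiency = 69.41%


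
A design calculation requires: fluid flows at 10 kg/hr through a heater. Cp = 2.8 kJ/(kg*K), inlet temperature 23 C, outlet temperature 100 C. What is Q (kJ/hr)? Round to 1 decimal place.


Q = m_dot * Cp * (T2 - T1)
Q = 10 * 2.8 * (100 - 23)
Q = 10 * 2.8 * 77
Q = 2156.0 kJ/hr


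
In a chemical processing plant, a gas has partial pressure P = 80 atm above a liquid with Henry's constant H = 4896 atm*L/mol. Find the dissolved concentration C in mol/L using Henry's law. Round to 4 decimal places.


C = P / H
C = 80 / 4896
C = 0.0163 mol/L


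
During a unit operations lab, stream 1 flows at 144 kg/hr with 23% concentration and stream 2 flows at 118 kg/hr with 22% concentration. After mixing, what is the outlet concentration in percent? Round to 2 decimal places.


Mass balance on solute: F1*x1 + F2*x2 = F3*x3
F3 = F1 + F2 = 144 + 118 = 262 kg/hr
x3 = (F1*x1 + F2*x2)/F3
x3 = (144*0.23 + 118*0.22) / 262
x3 = 22.55%


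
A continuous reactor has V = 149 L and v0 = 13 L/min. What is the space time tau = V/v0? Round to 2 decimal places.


tau = V / v0
tau = 149 / 13
tau = 11.46 min


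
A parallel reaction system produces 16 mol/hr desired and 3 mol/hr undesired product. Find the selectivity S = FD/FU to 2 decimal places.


S = desired product rate / undesired product rate
S = 16 / 3
S = 5.33


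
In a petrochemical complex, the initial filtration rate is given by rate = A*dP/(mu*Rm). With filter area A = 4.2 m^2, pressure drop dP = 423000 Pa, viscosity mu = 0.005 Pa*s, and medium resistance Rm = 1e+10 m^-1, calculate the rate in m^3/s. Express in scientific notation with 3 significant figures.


rate = A * dP / (mu * Rm)
rate = 4.2 * 423000 / (0.005 * 1e+10)
rate = 1776600.0 / 5.000e+07
rate = 3.55e-02 m^3/s


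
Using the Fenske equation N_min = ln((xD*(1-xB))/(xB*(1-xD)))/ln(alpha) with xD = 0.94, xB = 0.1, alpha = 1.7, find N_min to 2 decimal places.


N_min = ln((xD*(1-xB))/(xB*(1-xD))) / ln(alpha)
Numerator inside ln: 0.846 / 0.006 = 141.0
ln(141.0) = 4.94876
ln(alpha) = ln(1.7) = 0.530628
N_min = 4.94876 / 0.530628 = 9.33


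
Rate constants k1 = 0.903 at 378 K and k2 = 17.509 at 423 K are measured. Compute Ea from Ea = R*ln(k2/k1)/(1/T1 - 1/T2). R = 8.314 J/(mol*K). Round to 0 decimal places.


Ea = R * ln(k2/k1) / (1/T1 - 1/T2)
ln(k2/k1) = ln(17.509/0.903) = 2.9647478
1/T1 - 1/T2 = 1/378 - 1/423 = 0.000281436452
Ea = 8.314 * 2.9647478 / 0.000281436452
Ea = 87583 J/mol


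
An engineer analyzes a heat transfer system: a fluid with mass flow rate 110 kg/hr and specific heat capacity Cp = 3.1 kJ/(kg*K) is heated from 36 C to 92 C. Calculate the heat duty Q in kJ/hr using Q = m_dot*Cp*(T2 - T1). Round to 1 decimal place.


Q = m_dot * Cp * (T2 - T1)
Q = 110 * 3.1 * (92 - 36)
Q = 110 * 3.1 * 56
Q = 19096.0 kJ/hr


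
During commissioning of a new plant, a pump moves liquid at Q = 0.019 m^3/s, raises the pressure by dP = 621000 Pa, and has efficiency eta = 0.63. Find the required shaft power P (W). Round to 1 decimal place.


P = Q * dP / eta
P = 0.019 * 621000 / 0.63
P = 11799.0 / 0.63
P = 18728.6 W


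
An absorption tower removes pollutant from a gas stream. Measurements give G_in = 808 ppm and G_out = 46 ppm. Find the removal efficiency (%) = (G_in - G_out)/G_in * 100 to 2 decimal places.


Efficiency = (G_in - G_out) / G_in * 100%
Efficiency = (808 - 46) / 808 * 100
Efficiency = 762 / 808 * 100
Efficiency = 94.31%


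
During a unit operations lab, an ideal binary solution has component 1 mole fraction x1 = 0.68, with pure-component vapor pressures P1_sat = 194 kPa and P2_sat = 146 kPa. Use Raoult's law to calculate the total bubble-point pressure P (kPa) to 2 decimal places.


P = x1*P1_sat + x2*P2_sat
x2 = 1 - x1 = 1 - 0.68 = 0.32
P = 0.68*194 + 0.32*146
P = 131.92 + 46.72
P = 178.64 kPa


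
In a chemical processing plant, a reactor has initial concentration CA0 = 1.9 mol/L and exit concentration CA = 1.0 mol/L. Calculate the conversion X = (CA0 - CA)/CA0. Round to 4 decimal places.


X = (CA0 - CA) / CA0
X = (1.9 - 1.0) / 1.9
X = 0.9 / 1.9
X = 0.4737


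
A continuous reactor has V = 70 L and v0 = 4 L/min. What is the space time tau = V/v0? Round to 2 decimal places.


tau = V / v0
tau = 70 / 4
tau = 17.50 min


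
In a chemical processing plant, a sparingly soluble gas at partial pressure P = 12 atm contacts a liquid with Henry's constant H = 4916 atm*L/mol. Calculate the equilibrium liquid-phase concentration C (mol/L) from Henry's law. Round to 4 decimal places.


C = P / H
C = 12 / 4916
C = 0.0024 mol/L


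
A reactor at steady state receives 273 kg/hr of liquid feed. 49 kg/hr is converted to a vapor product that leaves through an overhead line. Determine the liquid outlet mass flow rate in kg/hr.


Steady-state mass balance on the main outlet: F_out = F_in - F_removed
F_out = 273 - 49
F_out = 224 kg/hr


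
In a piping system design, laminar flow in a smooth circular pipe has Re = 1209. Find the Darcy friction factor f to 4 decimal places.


f = 64 / Re
f = 64 / 1209
f = 0.0529


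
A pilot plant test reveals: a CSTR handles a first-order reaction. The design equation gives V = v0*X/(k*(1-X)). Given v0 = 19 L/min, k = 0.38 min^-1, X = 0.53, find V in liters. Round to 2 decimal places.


V = v0 * X / (k * (1 - X))
V = 19 * 0.53 / (0.38 * (1 - 0.53))
V = 10.07 / (0.38 * 0.47)
V = 10.07 / 0.1786
V = 56.38 L


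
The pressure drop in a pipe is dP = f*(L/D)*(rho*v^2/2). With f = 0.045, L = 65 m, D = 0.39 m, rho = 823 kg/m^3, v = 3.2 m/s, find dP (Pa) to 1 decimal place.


dP = f * (L/D) * (rho*v^2/2)
dP = 0.045 * (65/0.39) * (823*3.2^2/2)
L/D = 166.66666667
rho*v^2/2 = 823*10.24/2 = 4213.76
dP = 0.045 * 166.66666667 * 4213.76
dP = 31603.2 Pa


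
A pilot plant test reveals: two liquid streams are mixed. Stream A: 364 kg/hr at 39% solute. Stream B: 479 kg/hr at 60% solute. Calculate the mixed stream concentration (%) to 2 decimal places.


Mass balance on solute: F1*x1 + F2*x2 = F3*x3
F3 = F1 + F2 = 364 + 479 = 843 kg/hr
x3 = (F1*x1 + F2*x2)/F3
x3 = (364*0.39 + 479*0.6) / 843
x3 = 50.93%


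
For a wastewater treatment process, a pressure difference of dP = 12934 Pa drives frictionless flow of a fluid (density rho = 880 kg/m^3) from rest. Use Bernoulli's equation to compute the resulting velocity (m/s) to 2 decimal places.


v = sqrt(2*dP/rho)
v = sqrt(2*12934/880)
v = sqrt(29.395455)
v = 5.42 m/s


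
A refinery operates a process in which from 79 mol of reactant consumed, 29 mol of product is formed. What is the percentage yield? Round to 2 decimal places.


Yield = (moles product / moles consumed) * 100%
Yield = (29 / 79) * 100
Yield = 0.3671 * 100
Yield = 36.71%


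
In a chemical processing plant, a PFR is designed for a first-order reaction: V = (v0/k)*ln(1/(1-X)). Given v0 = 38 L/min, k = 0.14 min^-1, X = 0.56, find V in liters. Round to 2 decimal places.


V = (v0/k) * ln(1/(1-X))
V = (38/0.14) * ln(1/(1-0.56))
V = 271.428571 * ln(2.272727)
V = 271.428571 * 0.82098
V = 222.84 L


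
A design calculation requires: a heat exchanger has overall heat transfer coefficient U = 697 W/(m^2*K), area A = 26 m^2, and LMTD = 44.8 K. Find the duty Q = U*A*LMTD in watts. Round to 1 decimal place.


Q = U * A * LMTD
Q = 697 * 26 * 44.8
Q = 811865.6 W


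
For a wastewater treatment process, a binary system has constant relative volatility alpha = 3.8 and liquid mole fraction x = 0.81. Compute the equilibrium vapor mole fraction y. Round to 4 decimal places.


y = alpha*x / (1 + (alpha-1)*x)
y = 3.8*0.81 / (1 + (3.8-1)*0.81)
y = 3.078 / (1 + 2.268)
y = 3.078 / 3.268
y = 0.9419


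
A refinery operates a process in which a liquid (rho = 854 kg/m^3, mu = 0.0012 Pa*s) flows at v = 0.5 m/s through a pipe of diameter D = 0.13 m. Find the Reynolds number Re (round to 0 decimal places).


Re = rho * v * D / mu
Re = 854 * 0.5 * 0.13 / 0.0012
Re = 55.51 / 0.0012
Re = 46258


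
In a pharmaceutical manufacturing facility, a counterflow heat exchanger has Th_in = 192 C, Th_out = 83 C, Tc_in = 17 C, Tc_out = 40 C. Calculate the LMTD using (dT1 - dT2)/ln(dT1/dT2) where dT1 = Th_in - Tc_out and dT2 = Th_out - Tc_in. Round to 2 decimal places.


dT1 = Th_in - Tc_out = 192 - 40 = 152
dT2 = Th_out - Tc_in = 83 - 17 = 66
LMTD = (dT1 - dT2) / ln(dT1/dT2)
LMTD = (152 - 66) / ln(152/66)
LMTD = 103.09 K


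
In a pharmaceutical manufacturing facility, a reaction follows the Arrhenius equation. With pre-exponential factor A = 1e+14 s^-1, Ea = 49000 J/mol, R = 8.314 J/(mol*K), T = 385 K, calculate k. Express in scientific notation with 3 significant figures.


k = A * exp(-Ea/(R*T))
k = 1e+14 * exp(-49000 / (8.314 * 385))
k = 1e+14 * exp(-15.308242)
k = 2.25e+07


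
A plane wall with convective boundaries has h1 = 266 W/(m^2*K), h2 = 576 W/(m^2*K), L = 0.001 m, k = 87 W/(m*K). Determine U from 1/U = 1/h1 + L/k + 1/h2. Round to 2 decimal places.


1/U = 1/h1 + L/k + 1/h2
1/U = 1/266 + 0.001/87 + 1/576
1/U = 0.0037593985 + 1.14943e-05 + 0.0017361111
1/U = 0.0055070039
U = 181.59 W/(m^2*K)


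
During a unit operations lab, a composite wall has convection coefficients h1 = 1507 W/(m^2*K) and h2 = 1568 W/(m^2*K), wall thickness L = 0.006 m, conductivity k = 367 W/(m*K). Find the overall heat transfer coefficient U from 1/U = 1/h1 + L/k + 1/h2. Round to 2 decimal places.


1/U = 1/h1 + L/k + 1/h2
1/U = 1/1507 + 0.006/367 + 1/1568
1/U = 0.00066357 + 1.63488e-05 + 0.0006377551
1/U = 0.0013176739
U = 758.91 W/(m^2*K)


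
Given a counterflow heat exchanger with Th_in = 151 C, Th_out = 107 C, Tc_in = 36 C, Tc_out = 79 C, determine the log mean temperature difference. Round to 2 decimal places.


dT1 = Th_in - Tc_out = 151 - 79 = 72
dT2 = Th_out - Tc_in = 107 - 36 = 71
LMTD = (dT1 - dT2) / ln(dT1/dT2)
LMTD = (72 - 71) / ln(72/71)
LMTD = 71.50 K


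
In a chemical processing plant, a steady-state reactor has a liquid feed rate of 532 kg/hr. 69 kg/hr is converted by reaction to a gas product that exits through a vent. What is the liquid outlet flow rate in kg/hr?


Steady-state mass balance on the main outlet: F_out = F_in - F_removed
F_out = 532 - 69
F_out = 463 kg/hr


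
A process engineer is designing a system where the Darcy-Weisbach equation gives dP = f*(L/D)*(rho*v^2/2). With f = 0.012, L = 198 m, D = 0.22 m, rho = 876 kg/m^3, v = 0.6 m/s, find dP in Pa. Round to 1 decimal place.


dP = f * (L/D) * (rho*v^2/2)
dP = 0.012 * (198/0.22) * (876*0.6^2/2)
L/D = 900.0
rho*v^2/2 = 876*0.36/2 = 157.68
dP = 0.012 * 900.0 * 157.68
dP = 1702.9 Pa


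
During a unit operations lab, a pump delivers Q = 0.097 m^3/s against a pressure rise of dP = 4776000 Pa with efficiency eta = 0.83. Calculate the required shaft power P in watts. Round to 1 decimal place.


P = Q * dP / eta
P = 0.097 * 4776000 / 0.83
P = 463272.0 / 0.83
P = 558159.0 W


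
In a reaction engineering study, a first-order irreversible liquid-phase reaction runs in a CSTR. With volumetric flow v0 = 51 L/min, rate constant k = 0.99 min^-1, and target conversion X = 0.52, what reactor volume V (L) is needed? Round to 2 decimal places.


V = v0 * X / (k * (1 - X))
V = 51 * 0.52 / (0.99 * (1 - 0.52))
V = 26.52 / (0.99 * 0.48)
V = 26.52 / 0.4752
V = 55.81 L


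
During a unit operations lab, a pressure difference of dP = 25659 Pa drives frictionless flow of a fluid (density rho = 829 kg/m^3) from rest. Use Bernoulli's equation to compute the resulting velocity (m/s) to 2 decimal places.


v = sqrt(2*dP/rho)
v = sqrt(2*25659/829)
v = sqrt(61.903498)
v = 7.87 m/s


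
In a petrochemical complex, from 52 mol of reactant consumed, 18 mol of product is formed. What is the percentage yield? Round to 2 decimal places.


Yield = (moles product / moles consumed) * 100%
Yield = (18 / 52) * 100
Yield = 0.3462 * 100
Yield = 34.62%


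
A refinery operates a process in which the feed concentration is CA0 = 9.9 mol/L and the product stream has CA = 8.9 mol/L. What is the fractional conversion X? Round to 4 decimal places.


X = (CA0 - CA) / CA0
X = (9.9 - 8.9) / 9.9
X = 1.0 / 9.9
X = 0.1010


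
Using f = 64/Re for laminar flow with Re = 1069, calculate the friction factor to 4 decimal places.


f = 64 / Re
f = 64 / 1069
f = 0.0599


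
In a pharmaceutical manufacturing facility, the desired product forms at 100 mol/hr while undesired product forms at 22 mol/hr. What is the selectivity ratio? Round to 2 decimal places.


S = desired product rate / undesired product rate
S = 100 / 22
S = 4.55


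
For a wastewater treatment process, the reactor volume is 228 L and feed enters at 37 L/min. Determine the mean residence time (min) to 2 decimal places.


tau = V / v0
tau = 228 / 37
tau = 6.16 min


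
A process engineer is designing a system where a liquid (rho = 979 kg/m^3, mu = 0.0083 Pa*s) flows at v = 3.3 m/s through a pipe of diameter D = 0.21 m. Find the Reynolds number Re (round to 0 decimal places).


Re = rho * v * D / mu
Re = 979 * 3.3 * 0.21 / 0.0083
Re = 678.447 / 0.0083
Re = 81741


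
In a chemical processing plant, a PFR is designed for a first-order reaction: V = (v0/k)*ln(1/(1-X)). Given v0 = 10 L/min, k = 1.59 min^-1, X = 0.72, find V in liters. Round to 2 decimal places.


V = (v0/k) * ln(1/(1-X))
V = (10/1.59) * ln(1/(1-0.72))
V = 6.289308 * ln(3.571429)
V = 6.289308 * 1.272966
V = 8.01 L


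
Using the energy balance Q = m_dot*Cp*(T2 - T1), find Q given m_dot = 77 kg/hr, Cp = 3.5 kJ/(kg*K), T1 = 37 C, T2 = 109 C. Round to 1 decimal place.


Q = m_dot * Cp * (T2 - T1)
Q = 77 * 3.5 * (109 - 37)
Q = 77 * 3.5 * 72
Q = 19404.0 kJ/hr


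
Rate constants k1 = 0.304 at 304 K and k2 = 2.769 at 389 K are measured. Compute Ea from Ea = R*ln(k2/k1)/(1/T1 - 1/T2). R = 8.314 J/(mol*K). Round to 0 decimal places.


Ea = R * ln(k2/k1) / (1/T1 - 1/T2)
ln(k2/k1) = ln(2.769/0.304) = 2.2092138
1/T1 - 1/T2 = 1/304 - 1/389 = 0.000718779597
Ea = 8.314 * 2.2092138 / 0.000718779597
Ea = 25554 J/mol


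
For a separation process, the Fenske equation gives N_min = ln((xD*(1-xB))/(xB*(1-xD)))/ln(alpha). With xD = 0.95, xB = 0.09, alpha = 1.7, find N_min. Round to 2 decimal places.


N_min = ln((xD*(1-xB))/(xB*(1-xD))) / ln(alpha)
Numerator inside ln: 0.8645 / 0.0045 = 192.111111
ln(192.111111) = 5.258074
ln(alpha) = ln(1.7) = 0.530628
N_min = 5.258074 / 0.530628 = 9.91


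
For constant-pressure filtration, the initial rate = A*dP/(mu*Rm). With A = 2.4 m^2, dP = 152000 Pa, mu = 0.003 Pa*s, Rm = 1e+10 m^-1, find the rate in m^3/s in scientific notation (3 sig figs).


rate = A * dP / (mu * Rm)
rate = 2.4 * 152000 / (0.003 * 1e+10)
rate = 364800.0 / 3.000e+07
rate = 1.22e-02 m^3/s


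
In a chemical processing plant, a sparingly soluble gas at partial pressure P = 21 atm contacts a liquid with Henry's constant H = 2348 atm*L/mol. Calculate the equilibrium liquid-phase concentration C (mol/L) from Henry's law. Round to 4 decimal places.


C = P / H
C = 21 / 2348
C = 0.0089 mol/L


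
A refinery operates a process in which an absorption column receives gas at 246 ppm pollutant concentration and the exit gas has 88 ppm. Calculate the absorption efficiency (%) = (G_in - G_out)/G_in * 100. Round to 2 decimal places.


Efficiency = (G_in - G_out) / G_in * 100%
Efficiency = (246 - 88) / 246 * 100
Efficiency = 158 / 246 * 100
Efficiency = 64.23%


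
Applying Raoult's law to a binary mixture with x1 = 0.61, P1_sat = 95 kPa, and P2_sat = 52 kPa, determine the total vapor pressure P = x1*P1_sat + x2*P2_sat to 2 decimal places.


P = x1*P1_sat + x2*P2_sat
x2 = 1 - x1 = 1 - 0.61 = 0.39
P = 0.61*95 + 0.39*52
P = 57.95 + 20.28
P = 78.23 kPa


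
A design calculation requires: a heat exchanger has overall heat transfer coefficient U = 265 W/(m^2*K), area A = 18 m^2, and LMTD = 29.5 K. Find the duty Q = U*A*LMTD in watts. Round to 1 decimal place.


Q = U * A * LMTD
Q = 265 * 18 * 29.5
Q = 140715.0 W


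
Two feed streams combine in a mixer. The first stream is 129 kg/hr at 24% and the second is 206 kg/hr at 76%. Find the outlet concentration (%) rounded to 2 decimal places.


Mass balance on solute: F1*x1 + F2*x2 = F3*x3
F3 = F1 + F2 = 129 + 206 = 335 kg/hr
x3 = (F1*x1 + F2*x2)/F3
x3 = (129*0.24 + 206*0.76) / 335
x3 = 55.98%


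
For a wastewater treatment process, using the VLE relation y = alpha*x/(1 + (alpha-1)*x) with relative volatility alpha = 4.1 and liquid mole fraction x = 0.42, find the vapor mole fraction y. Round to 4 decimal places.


y = alpha*x / (1 + (alpha-1)*x)
y = 4.1*0.42 / (1 + (4.1-1)*0.42)
y = 1.722 / (1 + 1.302)
y = 1.722 / 2.302
y = 0.7480


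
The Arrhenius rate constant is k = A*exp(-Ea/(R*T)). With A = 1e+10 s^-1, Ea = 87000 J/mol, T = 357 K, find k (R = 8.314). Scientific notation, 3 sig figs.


k = A * exp(-Ea/(R*T))
k = 1e+10 * exp(-87000 / (8.314 * 357))
k = 1e+10 * exp(-29.311701)
k = 1.86e-03


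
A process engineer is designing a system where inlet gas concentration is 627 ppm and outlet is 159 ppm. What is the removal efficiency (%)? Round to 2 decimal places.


Efficiency = (G_in - G_out) / G_in * 100%
Efficiency = (627 - 159) / 627 * 100
Efficiency = 468 / 627 * 100
Efficiency = 74.64%


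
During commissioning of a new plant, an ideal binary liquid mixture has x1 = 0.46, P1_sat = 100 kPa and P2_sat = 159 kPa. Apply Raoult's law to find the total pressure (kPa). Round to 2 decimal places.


P = x1*P1_sat + x2*P2_sat
x2 = 1 - x1 = 1 - 0.46 = 0.54
P = 0.46*100 + 0.54*159
P = 46.0 + 85.86
P = 131.86 kPa


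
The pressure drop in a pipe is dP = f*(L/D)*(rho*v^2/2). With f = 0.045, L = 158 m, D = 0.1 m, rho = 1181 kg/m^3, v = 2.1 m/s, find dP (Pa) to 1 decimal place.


dP = f * (L/D) * (rho*v^2/2)
dP = 0.045 * (158/0.1) * (1181*2.1^2/2)
L/D = 1580.0
rho*v^2/2 = 1181*4.41/2 = 2604.105
dP = 0.045 * 1580.0 * 2604.105
dP = 185151.9 Pa


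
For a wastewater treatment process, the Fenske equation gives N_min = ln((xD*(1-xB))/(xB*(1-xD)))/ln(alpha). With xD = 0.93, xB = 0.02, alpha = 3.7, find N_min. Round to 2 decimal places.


N_min = ln((xD*(1-xB))/(xB*(1-xD))) / ln(alpha)
Numerator inside ln: 0.9114 / 0.0014 = 651.0
ln(651.0) = 6.47851
ln(alpha) = ln(3.7) = 1.308333
N_min = 6.47851 / 1.308333 = 4.95


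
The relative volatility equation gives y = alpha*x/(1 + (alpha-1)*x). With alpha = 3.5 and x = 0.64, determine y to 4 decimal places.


y = alpha*x / (1 + (alpha-1)*x)
y = 3.5*0.64 / (1 + (3.5-1)*0.64)
y = 2.24 / (1 + 1.6)
y = 2.24 / 2.6
y = 0.8615


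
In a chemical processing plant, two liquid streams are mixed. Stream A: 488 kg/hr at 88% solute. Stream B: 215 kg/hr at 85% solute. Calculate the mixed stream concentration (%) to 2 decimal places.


Mass balance on solute: F1*x1 + F2*x2 = F3*x3
F3 = F1 + F2 = 488 + 215 = 703 kg/hr
x3 = (F1*x1 + F2*x2)/F3
x3 = (488*0.88 + 215*0.85) / 703
x3 = 87.08%


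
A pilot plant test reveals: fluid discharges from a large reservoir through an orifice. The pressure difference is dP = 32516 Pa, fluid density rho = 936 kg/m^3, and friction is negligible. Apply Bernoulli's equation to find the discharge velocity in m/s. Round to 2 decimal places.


v = sqrt(2*dP/rho)
v = sqrt(2*32516/936)
v = sqrt(69.478632)
v = 8.34 m/s


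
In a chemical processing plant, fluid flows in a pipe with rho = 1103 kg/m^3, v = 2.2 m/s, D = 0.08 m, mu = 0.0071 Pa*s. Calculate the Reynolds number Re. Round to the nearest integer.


Re = rho * v * D / mu
Re = 1103 * 2.2 * 0.08 / 0.0071
Re = 194.128 / 0.0071
Re = 27342


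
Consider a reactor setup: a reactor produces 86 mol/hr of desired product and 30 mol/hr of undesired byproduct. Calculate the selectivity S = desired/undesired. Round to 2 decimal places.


S = desired product rate / undesired product rate
S = 86 / 30
S = 2.87


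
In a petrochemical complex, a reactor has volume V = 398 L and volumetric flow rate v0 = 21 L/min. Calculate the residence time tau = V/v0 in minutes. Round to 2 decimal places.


tau = V / v0
tau = 398 / 21
tau = 18.95 min


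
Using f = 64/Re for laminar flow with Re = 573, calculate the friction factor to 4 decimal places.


f = 64 / Re
f = 64 / 573
f = 0.1117


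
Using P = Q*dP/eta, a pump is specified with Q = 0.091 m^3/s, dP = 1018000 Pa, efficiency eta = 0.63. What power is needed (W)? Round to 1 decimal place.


P = Q * dP / eta
P = 0.091 * 1018000 / 0.63
P = 92638.0 / 0.63
P = 147044.4 W


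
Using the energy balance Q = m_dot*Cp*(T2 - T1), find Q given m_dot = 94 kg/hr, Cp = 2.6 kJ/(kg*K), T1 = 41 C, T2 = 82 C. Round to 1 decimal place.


Q = m_dot * Cp * (T2 - T1)
Q = 94 * 2.6 * (82 - 41)
Q = 94 * 2.6 * 41
Q = 10020.4 kJ/hr


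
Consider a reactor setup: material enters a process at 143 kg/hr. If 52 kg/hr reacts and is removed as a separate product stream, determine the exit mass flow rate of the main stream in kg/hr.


Steady-state mass balance on the main outlet: F_out = F_in - F_removed
F_out = 143 - 52
F_out = 91 kg/hr


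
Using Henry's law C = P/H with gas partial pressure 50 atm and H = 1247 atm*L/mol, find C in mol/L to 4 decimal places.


C = P / H
C = 50 / 1247
C = 0.0401 mol/L


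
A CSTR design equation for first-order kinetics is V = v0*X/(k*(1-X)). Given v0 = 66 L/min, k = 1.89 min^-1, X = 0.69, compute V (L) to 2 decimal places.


V = v0 * X / (k * (1 - X))
V = 66 * 0.69 / (1.89 * (1 - 0.69))
V = 45.54 / (1.89 * 0.31)
V = 45.54 / 0.5859
V = 77.73 L


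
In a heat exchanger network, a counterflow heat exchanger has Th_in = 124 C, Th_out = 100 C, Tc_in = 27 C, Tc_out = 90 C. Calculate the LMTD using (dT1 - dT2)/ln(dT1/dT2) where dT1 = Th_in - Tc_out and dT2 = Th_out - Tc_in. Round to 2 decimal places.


dT1 = Th_in - Tc_out = 124 - 90 = 34
dT2 = Th_out - Tc_in = 100 - 27 = 73
LMTD = (dT1 - dT2) / ln(dT1/dT2)
LMTD = (34 - 73) / ln(34/73)
LMTD = 51.04 K


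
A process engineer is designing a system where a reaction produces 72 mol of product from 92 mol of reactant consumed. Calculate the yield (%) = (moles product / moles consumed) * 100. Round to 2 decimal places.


Yield = (moles product / moles consumed) * 100%
Yield = (72 / 92) * 100
Yield = 0.7826 * 100
Yield = 78.26%


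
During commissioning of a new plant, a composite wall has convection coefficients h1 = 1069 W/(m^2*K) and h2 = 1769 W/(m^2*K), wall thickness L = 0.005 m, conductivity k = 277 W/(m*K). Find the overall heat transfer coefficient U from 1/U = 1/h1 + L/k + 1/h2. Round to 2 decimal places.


1/U = 1/h1 + L/k + 1/h2
1/U = 1/1069 + 0.005/277 + 1/1769
1/U = 0.0009354537 + 1.80505e-05 + 0.0005652911
1/U = 0.0015187953
U = 658.42 W/(m^2*K)


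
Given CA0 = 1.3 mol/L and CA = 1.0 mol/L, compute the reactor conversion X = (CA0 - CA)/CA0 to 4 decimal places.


X = (CA0 - CA) / CA0
X = (1.3 - 1.0) / 1.3
X = 0.3 / 1.3
X = 0.2308


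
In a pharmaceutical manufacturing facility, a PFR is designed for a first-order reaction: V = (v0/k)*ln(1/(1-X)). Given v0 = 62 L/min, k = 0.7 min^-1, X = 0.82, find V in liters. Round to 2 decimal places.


V = (v0/k) * ln(1/(1-X))
V = (62/0.7) * ln(1/(1-0.82))
V = 88.571429 * ln(5.555556)
V = 88.571429 * 1.714799
V = 151.88 L


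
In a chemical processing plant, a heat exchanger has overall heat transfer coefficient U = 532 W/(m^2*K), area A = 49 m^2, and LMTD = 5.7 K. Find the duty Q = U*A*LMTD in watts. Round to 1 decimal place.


Q = U * A * LMTD
Q = 532 * 49 * 5.7
Q = 148587.6 W


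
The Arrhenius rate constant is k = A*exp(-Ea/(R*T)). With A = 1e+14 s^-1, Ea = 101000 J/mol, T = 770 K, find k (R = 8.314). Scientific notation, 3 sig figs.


k = A * exp(-Ea/(R*T))
k = 1e+14 * exp(-101000 / (8.314 * 770))
k = 1e+14 * exp(-15.776862)
k = 1.41e+07


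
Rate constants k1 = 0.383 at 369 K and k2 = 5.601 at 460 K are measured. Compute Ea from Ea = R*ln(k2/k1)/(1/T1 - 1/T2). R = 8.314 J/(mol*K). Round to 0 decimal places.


Ea = R * ln(k2/k1) / (1/T1 - 1/T2)
ln(k2/k1) = ln(5.601/0.383) = 2.6826654
1/T1 - 1/T2 = 1/369 - 1/460 = 0.000536114057
Ea = 8.314 * 2.6826654 / 0.000536114057
Ea = 41602 J/mol


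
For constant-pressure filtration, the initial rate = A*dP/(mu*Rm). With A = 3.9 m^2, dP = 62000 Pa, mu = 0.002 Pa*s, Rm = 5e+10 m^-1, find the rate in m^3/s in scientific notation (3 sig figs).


rate = A * dP / (mu * Rm)
rate = 3.9 * 62000 / (0.002 * 5e+10)
rate = 241800.0 / 1.000e+08
rate = 2.42e-03 m^3/s


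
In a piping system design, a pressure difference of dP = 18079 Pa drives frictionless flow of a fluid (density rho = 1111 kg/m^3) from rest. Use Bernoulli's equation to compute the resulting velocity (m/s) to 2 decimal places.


v = sqrt(2*dP/rho)
v = sqrt(2*18079/1111)
v = sqrt(32.545455)
v = 5.70 m/s


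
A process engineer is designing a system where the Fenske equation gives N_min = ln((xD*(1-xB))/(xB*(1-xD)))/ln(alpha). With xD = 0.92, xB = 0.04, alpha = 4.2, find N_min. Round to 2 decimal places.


N_min = ln((xD*(1-xB))/(xB*(1-xD))) / ln(alpha)
Numerator inside ln: 0.8832 / 0.0032 = 276.0
ln(276.0) = 5.620401
ln(alpha) = ln(4.2) = 1.435085
N_min = 5.620401 / 1.435085 = 3.92


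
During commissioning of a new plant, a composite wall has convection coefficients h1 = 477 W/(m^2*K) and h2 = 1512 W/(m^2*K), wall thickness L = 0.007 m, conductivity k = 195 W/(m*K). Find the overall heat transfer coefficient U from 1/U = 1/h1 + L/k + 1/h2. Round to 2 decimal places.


1/U = 1/h1 + L/k + 1/h2
1/U = 1/477 + 0.007/195 + 1/1512
1/U = 0.0020964361 + 3.58974e-05 + 0.0006613757
1/U = 0.0027937092
U = 357.95 W/(m^2*K)


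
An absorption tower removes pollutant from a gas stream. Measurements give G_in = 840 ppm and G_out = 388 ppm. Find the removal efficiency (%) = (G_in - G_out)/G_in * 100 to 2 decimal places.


Efficiency = (G_in - G_out) / G_in * 100%
Efficiency = (840 - 388) / 840 * 100
Efficiency = 452 / 840 * 100
Efficiency = 53.81%


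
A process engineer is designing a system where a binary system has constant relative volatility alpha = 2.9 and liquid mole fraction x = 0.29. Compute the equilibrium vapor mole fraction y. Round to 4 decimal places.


y = alpha*x / (1 + (alpha-1)*x)
y = 2.9*0.29 / (1 + (2.9-1)*0.29)
y = 0.841 / (1 + 0.551)
y = 0.841 / 1.551
y = 0.5422


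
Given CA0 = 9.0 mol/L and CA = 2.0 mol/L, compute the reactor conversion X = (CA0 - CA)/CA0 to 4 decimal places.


X = (CA0 - CA) / CA0
X = (9.0 - 2.0) / 9.0
X = 7.0 / 9.0
X = 0.7778


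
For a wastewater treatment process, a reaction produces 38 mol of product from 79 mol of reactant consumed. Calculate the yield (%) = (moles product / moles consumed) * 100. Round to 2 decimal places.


Yield = (moles product / moles consumed) * 100%
Yield = (38 / 79) * 100
Yield = 0.481 * 100
Yield = 48.10%


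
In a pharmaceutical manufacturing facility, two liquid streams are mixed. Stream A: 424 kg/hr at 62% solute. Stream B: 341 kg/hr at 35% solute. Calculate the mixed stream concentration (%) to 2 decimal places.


Mass balance on solute: F1*x1 + F2*x2 = F3*x3
F3 = F1 + F2 = 424 + 341 = 765 kg/hr
x3 = (F1*x1 + F2*x2)/F3
x3 = (424*0.62 + 341*0.35) / 765
x3 = 49.96%


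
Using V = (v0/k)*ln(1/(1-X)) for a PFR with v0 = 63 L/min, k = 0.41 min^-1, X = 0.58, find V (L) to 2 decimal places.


V = (v0/k) * ln(1/(1-X))
V = (63/0.41) * ln(1/(1-0.58))
V = 153.658537 * ln(2.380952)
V = 153.658537 * 0.8675
V = 133.30 L


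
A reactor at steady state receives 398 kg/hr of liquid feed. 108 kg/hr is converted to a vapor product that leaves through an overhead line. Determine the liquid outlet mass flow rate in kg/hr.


Steady-state mass balance on the main outlet: F_out = F_in - F_removed
F_out = 398 - 108
F_out = 290 kg/hr


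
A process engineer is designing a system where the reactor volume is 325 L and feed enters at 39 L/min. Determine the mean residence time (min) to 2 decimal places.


tau = V / v0
tau = 325 / 39
tau = 8.33 min


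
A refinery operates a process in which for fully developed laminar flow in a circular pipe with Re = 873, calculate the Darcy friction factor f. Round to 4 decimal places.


f = 64 / Re
f = 64 / 873
f = 0.0733


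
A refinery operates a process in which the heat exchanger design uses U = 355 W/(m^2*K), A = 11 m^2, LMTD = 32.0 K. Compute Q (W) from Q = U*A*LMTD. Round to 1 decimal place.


Q = U * A * LMTD
Q = 355 * 11 * 32.0
Q = 124960.0 W


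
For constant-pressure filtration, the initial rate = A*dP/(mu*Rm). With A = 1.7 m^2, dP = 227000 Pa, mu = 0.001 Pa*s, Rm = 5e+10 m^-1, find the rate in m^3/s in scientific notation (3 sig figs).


rate = A * dP / (mu * Rm)
rate = 1.7 * 227000 / (0.001 * 5e+10)
rate = 385900.0 / 5.000e+07
rate = 7.72e-03 m^3/s


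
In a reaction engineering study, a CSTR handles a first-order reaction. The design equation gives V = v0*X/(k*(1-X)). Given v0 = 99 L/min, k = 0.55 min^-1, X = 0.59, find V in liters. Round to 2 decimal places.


V = v0 * X / (k * (1 - X))
V = 99 * 0.59 / (0.55 * (1 - 0.59))
V = 58.41 / (0.55 * 0.41)
V = 58.41 / 0.2255
V = 259.02 L
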